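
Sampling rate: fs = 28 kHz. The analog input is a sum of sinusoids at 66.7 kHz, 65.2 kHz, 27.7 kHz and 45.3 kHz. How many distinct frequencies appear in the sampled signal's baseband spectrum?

fs/2 = 14 kHz.
66.7 kHz mod fs = 10.7 kHz.
10.7 kHz ≤ fs/2 = 14 kHz, appears at 10.7 kHz.
65.2 kHz mod fs = 9.2 kHz.
9.2 kHz ≤ fs/2 = 14 kHz, appears at 9.2 kHz.
27.7 kHz > fs/2 = 14 kHz, folds to fs − 27.7 kHz = 0.3 kHz.
45.3 kHz mod fs = 17.3 kHz.
17.3 kHz > fs/2 = 14 kHz, folds to fs − 17.3 kHz = 10.7 kHz.
Distinct values: {0.3 kHz, 9.2 kHz, 10.7 kHz} → 3.

3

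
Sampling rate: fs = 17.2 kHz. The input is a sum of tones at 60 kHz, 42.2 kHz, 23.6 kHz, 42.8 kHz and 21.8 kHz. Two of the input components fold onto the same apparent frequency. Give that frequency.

fs/2 = 8.6 kHz.
60 kHz mod fs = 8.4 kHz.
8.4 kHz ≤ fs/2 = 8.6 kHz, appears at 8.4 kHz.
42.2 kHz mod fs = 7.8 kHz.
7.8 kHz ≤ fs/2 = 8.6 kHz, appears at 7.8 kHz.
23.6 kHz mod fs = 6.4 kHz.
6.4 kHz ≤ fs/2 = 8.6 kHz, appears at 6.4 kHz.
42.8 kHz mod fs = 8.4 kHz.
8.4 kHz ≤ fs/2 = 8.6 kHz, appears at 8.4 kHz.
21.8 kHz mod fs = 4.6 kHz.
4.6 kHz ≤ fs/2 = 8.6 kHz, appears at 4.6 kHz.
42.8 kHz and 60 kHz both map to 8.4 kHz.

8.4 kHz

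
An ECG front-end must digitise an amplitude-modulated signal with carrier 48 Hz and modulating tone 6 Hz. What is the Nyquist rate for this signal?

AM sidebands sit at fc ± fm = 42 Hz and 54 Hz.
Highest-frequency component: 54 Hz.
Nyquist rate = 2 × 54 Hz = 108 Hz.

108 Hz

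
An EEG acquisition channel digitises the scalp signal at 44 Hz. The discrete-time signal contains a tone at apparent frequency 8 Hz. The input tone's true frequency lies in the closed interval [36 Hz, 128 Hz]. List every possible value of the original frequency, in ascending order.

36 Hz, 52 Hz, 80 Hz, 96 Hz, 124 Hz

Frequencies that alias to 8 Hz are k·fs ± 8 Hz for integer k ≥ 0.
k=0: 8 Hz.
k=1: 36 Hz, 52 Hz.
k=2: 80 Hz, 96 Hz.
k=3: 124 Hz, 140 Hz.
k=4: 168 Hz, 184 Hz.
Within [36 Hz, 128 Hz]: 36 Hz, 52 Hz, 80 Hz, 96 Hz, 124 Hz.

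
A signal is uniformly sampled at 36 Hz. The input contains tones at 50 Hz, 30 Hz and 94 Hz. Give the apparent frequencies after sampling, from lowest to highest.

fs/2 = 18 Hz.
50 Hz mod fs = 14 Hz.
14 Hz ≤ fs/2 = 18 Hz, appears at 14 Hz.
30 Hz > fs/2 = 18 Hz, folds to fs − 30 Hz = 6 Hz.
94 Hz mod fs = 22 Hz.
22 Hz > fs/2 = 18 Hz, folds to fs − 22 Hz = 14 Hz.
Distinct values: {6 Hz, 14 Hz}.

6 Hz, 14 Hz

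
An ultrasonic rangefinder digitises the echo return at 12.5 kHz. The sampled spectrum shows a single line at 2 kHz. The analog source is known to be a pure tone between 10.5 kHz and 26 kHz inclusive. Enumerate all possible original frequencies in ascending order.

10.5 kHz, 14.5 kHz, 23 kHz

Frequencies that alias to 2 kHz are k·fs ± 2 kHz for integer k ≥ 0.
k=0: 2 kHz.
k=1: 10.5 kHz, 14.5 kHz.
k=2: 23 kHz, 27 kHz.
k=3: 35.5 kHz, 39.5 kHz.
Within [10.5 kHz, 26 kHz]: 10.5 kHz, 14.5 kHz, 23 kHz.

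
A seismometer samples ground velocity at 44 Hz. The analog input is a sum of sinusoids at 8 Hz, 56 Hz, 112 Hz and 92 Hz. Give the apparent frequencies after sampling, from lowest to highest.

fs/2 = 22 Hz.
8 Hz ≤ fs/2 = 22 Hz, passes unchanged.
56 Hz mod fs = 12 Hz.
12 Hz ≤ fs/2 = 22 Hz, appears at 12 Hz.
112 Hz mod fs = 24 Hz.
24 Hz > fs/2 = 22 Hz, folds to fs − 24 Hz = 20 Hz.
92 Hz mod fs = 4 Hz.
4 Hz ≤ fs/2 = 22 Hz, appears at 4 Hz.
Distinct values: {4 Hz, 8 Hz, 12 Hz, 20 Hz}.

4 Hz, 8 Hz, 12 Hz, 20 Hz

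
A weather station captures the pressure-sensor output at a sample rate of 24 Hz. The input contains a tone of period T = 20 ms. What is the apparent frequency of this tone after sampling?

2 Hz

T = 20 ms → f = 1/T = 50 Hz.
50 Hz mod fs = 2 Hz.
2 Hz ≤ fs/2 = 12 Hz, appears at 2 Hz.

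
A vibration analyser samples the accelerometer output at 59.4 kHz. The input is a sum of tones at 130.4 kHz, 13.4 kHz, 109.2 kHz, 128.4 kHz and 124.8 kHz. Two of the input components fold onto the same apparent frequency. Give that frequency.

9.6 kHz

fs/2 = 29.7 kHz.
130.4 kHz mod fs = 11.6 kHz.
11.6 kHz ≤ fs/2 = 29.7 kHz, appears at 11.6 kHz.
13.4 kHz ≤ fs/2 = 29.7 kHz, passes unchanged.
109.2 kHz mod fs = 49.8 kHz.
49.8 kHz > fs/2 = 29.7 kHz, folds to fs − 49.8 kHz = 9.6 kHz.
128.4 kHz mod fs = 9.6 kHz.
9.6 kHz ≤ fs/2 = 29.7 kHz, appears at 9.6 kHz.
124.8 kHz mod fs = 6 kHz.
6 kHz ≤ fs/2 = 29.7 kHz, appears at 6 kHz.
109.2 kHz and 128.4 kHz both map to 9.6 kHz.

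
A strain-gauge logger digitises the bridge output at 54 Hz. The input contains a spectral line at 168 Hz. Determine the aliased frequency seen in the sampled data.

6 Hz

168 Hz mod fs = 6 Hz.
6 Hz ≤ fs/2 = 27 Hz, appears at 6 Hz.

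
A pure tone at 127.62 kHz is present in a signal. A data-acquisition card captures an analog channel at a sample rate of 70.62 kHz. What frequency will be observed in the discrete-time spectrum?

127.62 kHz mod fs = 57 kHz.
57 kHz > fs/2 = 35.31 kHz, folds to fs − 57 kHz = 13.62 kHz.

13.62 kHz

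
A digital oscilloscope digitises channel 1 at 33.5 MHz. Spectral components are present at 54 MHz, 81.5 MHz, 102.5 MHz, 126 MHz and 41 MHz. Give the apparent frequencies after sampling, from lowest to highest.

2 MHz, 7.5 MHz, 8 MHz, 13 MHz, 14.5 MHz

fs/2 = 16.75 MHz.
54 MHz mod fs = 20.5 MHz.
20.5 MHz > fs/2 = 16.75 MHz, folds to fs − 20.5 MHz = 13 MHz.
81.5 MHz mod fs = 14.5 MHz.
14.5 MHz ≤ fs/2 = 16.75 MHz, appears at 14.5 MHz.
102.5 MHz mod fs = 2 MHz.
2 MHz ≤ fs/2 = 16.75 MHz, appears at 2 MHz.
126 MHz mod fs = 25.5 MHz.
25.5 MHz > fs/2 = 16.75 MHz, folds to fs − 25.5 MHz = 8 MHz.
41 MHz mod fs = 7.5 MHz.
7.5 MHz ≤ fs/2 = 16.75 MHz, appears at 7.5 MHz.
Distinct values: {2 MHz, 7.5 MHz, 8 MHz, 13 MHz, 14.5 MHz}.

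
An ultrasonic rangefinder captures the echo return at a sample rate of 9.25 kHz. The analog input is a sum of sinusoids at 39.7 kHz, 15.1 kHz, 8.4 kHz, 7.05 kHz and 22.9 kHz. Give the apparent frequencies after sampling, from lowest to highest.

0.85 kHz, 2.2 kHz, 2.7 kHz, 3.4 kHz, 4.4 kHz

fs/2 = 4.625 kHz.
39.7 kHz mod fs = 2.7 kHz.
2.7 kHz ≤ fs/2 = 4.625 kHz, appears at 2.7 kHz.
15.1 kHz mod fs = 5.85 kHz.
5.85 kHz > fs/2 = 4.625 kHz, folds to fs − 5.85 kHz = 3.4 kHz.
8.4 kHz > fs/2 = 4.625 kHz, folds to fs − 8.4 kHz = 0.85 kHz.
7.05 kHz > fs/2 = 4.625 kHz, folds to fs − 7.05 kHz = 2.2 kHz.
22.9 kHz mod fs = 4.4 kHz.
4.4 kHz ≤ fs/2 = 4.625 kHz, appears at 4.4 kHz.
Distinct values: {0.85 kHz, 2.2 kHz, 2.7 kHz, 3.4 kHz, 4.4 kHz}.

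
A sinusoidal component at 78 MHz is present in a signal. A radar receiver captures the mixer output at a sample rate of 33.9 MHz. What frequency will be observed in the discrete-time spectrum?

10.2 MHz

78 MHz mod fs = 10.2 MHz.
10.2 MHz ≤ fs/2 = 16.95 MHz, appears at 10.2 MHz.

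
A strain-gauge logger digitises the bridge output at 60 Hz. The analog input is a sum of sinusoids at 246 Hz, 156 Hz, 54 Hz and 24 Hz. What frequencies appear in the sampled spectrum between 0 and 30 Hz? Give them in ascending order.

fs/2 = 30 Hz.
246 Hz mod fs = 6 Hz.
6 Hz ≤ fs/2 = 30 Hz, appears at 6 Hz.
156 Hz mod fs = 36 Hz.
36 Hz > fs/2 = 30 Hz, folds to fs − 36 Hz = 24 Hz.
54 Hz > fs/2 = 30 Hz, folds to fs − 54 Hz = 6 Hz.
24 Hz ≤ fs/2 = 30 Hz, passes unchanged.
Distinct values: {6 Hz, 24 Hz}.

6 Hz, 24 Hz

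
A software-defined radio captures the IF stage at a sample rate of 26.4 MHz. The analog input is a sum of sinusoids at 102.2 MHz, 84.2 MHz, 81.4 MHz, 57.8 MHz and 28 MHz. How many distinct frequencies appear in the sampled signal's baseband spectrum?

4

fs/2 = 13.2 MHz.
102.2 MHz mod fs = 23 MHz.
23 MHz > fs/2 = 13.2 MHz, folds to fs − 23 MHz = 3.4 MHz.
84.2 MHz mod fs = 5 MHz.
5 MHz ≤ fs/2 = 13.2 MHz, appears at 5 MHz.
81.4 MHz mod fs = 2.2 MHz.
2.2 MHz ≤ fs/2 = 13.2 MHz, appears at 2.2 MHz.
57.8 MHz mod fs = 5 MHz.
5 MHz ≤ fs/2 = 13.2 MHz, appears at 5 MHz.
28 MHz mod fs = 1.6 MHz.
1.6 MHz ≤ fs/2 = 13.2 MHz, appears at 1.6 MHz.
Distinct values: {1.6 MHz, 2.2 MHz, 3.4 MHz, 5 MHz} → 4.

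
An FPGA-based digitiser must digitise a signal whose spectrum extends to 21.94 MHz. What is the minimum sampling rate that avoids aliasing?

43.88 MHz

Nyquist rate = 2 × 21.94 MHz = 43.88 MHz.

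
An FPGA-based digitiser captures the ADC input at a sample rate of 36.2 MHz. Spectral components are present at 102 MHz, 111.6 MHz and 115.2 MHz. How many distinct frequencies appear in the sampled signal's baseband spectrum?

fs/2 = 18.1 MHz.
102 MHz mod fs = 29.6 MHz.
29.6 MHz > fs/2 = 18.1 MHz, folds to fs − 29.6 MHz = 6.6 MHz.
111.6 MHz mod fs = 3 MHz.
3 MHz ≤ fs/2 = 18.1 MHz, appears at 3 MHz.
115.2 MHz mod fs = 6.6 MHz.
6.6 MHz ≤ fs/2 = 18.1 MHz, appears at 6.6 MHz.
Distinct values: {3 MHz, 6.6 MHz} → 2.

2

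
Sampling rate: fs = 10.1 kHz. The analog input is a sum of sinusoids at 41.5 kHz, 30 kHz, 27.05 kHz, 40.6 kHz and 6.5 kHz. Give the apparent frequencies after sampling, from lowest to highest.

fs/2 = 5.05 kHz.
41.5 kHz mod fs = 1.1 kHz.
1.1 kHz ≤ fs/2 = 5.05 kHz, appears at 1.1 kHz.
30 kHz mod fs = 9.8 kHz.
9.8 kHz > fs/2 = 5.05 kHz, folds to fs − 9.8 kHz = 0.3 kHz.
27.05 kHz mod fs = 6.85 kHz.
6.85 kHz > fs/2 = 5.05 kHz, folds to fs − 6.85 kHz = 3.25 kHz.
40.6 kHz mod fs = 0.2 kHz.
0.2 kHz ≤ fs/2 = 5.05 kHz, appears at 0.2 kHz.
6.5 kHz > fs/2 = 5.05 kHz, folds to fs − 6.5 kHz = 3.6 kHz.
Distinct values: {0.2 kHz, 0.3 kHz, 1.1 kHz, 3.25 kHz, 3.6 kHz}.

0.2 kHz, 0.3 kHz, 1.1 kHz, 3.25 kHz, 3.6 kHz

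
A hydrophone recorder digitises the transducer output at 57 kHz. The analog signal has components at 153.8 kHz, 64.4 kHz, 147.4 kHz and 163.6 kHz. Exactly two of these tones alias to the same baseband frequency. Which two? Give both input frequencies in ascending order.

64.4 kHz, 163.6 kHz

fs/2 = 28.5 kHz.
153.8 kHz mod fs = 39.8 kHz.
39.8 kHz > fs/2 = 28.5 kHz, folds to fs − 39.8 kHz = 17.2 kHz.
64.4 kHz mod fs = 7.4 kHz.
7.4 kHz ≤ fs/2 = 28.5 kHz, appears at 7.4 kHz.
147.4 kHz mod fs = 33.4 kHz.
33.4 kHz > fs/2 = 28.5 kHz, folds to fs − 33.4 kHz = 23.6 kHz.
163.6 kHz mod fs = 49.6 kHz.
49.6 kHz > fs/2 = 28.5 kHz, folds to fs − 49.6 kHz = 7.4 kHz.
64.4 kHz and 163.6 kHz both map to 7.4 kHz.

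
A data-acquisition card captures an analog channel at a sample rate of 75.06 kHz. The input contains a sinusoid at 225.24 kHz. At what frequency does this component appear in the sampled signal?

0.06 kHz

225.24 kHz mod fs = 0.06 kHz.
0.06 kHz ≤ fs/2 = 37.53 kHz, appears at 0.06 kHz.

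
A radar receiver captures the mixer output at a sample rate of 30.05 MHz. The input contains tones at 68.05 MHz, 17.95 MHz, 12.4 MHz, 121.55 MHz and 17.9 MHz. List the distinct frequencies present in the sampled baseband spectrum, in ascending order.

fs/2 = 15.025 MHz.
68.05 MHz mod fs = 7.95 MHz.
7.95 MHz ≤ fs/2 = 15.025 MHz, appears at 7.95 MHz.
17.95 MHz > fs/2 = 15.025 MHz, folds to fs − 17.95 MHz = 12.1 MHz.
12.4 MHz ≤ fs/2 = 15.025 MHz, passes unchanged.
121.55 MHz mod fs = 1.35 MHz.
1.35 MHz ≤ fs/2 = 15.025 MHz, appears at 1.35 MHz.
17.9 MHz > fs/2 = 15.025 MHz, folds to fs − 17.9 MHz = 12.15 MHz.
Distinct values: {1.35 MHz, 7.95 MHz, 12.1 MHz, 12.15 MHz, 12.4 MHz}.

1.35 MHz, 7.95 MHz, 12.1 MHz, 12.15 MHz, 12.4 MHz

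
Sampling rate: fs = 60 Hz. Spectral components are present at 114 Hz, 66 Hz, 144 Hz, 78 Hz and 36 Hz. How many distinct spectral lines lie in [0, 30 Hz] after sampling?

3

fs/2 = 30 Hz.
114 Hz mod fs = 54 Hz.
54 Hz > fs/2 = 30 Hz, folds to fs − 54 Hz = 6 Hz.
66 Hz mod fs = 6 Hz.
6 Hz ≤ fs/2 = 30 Hz, appears at 6 Hz.
144 Hz mod fs = 24 Hz.
24 Hz ≤ fs/2 = 30 Hz, appears at 24 Hz.
78 Hz mod fs = 18 Hz.
18 Hz ≤ fs/2 = 30 Hz, appears at 18 Hz.
36 Hz > fs/2 = 30 Hz, folds to fs − 36 Hz = 24 Hz.
Distinct values: {6 Hz, 18 Hz, 24 Hz} → 3.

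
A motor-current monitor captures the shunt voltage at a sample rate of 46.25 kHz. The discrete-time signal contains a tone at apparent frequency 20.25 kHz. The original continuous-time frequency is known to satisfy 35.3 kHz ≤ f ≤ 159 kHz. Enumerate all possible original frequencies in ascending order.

66.5 kHz, 72.25 kHz, 112.75 kHz, 118.5 kHz, 159 kHz

Frequencies that alias to 20.25 kHz are k·fs ± 20.25 kHz for integer k ≥ 0.
k=0: 20.25 kHz.
k=1: 26 kHz, 66.5 kHz.
k=2: 72.25 kHz, 112.75 kHz.
k=3: 118.5 kHz, 159 kHz.
k=4: 164.75 kHz, 205.25 kHz.
Within [35.3 kHz, 159 kHz]: 66.5 kHz, 72.25 kHz, 112.75 kHz, 118.5 kHz, 159 kHz.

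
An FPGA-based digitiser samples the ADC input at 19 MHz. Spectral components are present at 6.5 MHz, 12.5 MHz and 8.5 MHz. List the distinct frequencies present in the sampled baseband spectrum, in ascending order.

fs/2 = 9.5 MHz.
6.5 MHz ≤ fs/2 = 9.5 MHz, passes unchanged.
12.5 MHz > fs/2 = 9.5 MHz, folds to fs − 12.5 MHz = 6.5 MHz.
8.5 MHz ≤ fs/2 = 9.5 MHz, passes unchanged.
Distinct values: {6.5 MHz, 8.5 MHz}.

6.5 MHz, 8.5 MHz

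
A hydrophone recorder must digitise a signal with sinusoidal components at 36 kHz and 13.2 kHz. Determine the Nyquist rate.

72 kHz

Highest-frequency component: 36 kHz.
Nyquist rate = 2 × 36 kHz = 72 kHz.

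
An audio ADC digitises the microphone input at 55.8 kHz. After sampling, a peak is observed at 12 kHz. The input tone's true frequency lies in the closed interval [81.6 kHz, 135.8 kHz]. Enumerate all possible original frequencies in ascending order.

99.6 kHz, 123.6 kHz

Frequencies that alias to 12 kHz are k·fs ± 12 kHz for integer k ≥ 0.
k=0: 12 kHz.
k=1: 43.8 kHz, 67.8 kHz.
k=2: 99.6 kHz, 123.6 kHz.
k=3: 155.4 kHz, 179.4 kHz.
Within [81.6 kHz, 135.8 kHz]: 99.6 kHz, 123.6 kHz.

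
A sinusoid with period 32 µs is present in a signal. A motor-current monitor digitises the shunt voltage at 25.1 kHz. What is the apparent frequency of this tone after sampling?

T = 32 µs → f = 1/T = 31.25 kHz.
31.25 kHz mod fs = 6.15 kHz.
6.15 kHz ≤ fs/2 = 12.55 kHz, appears at 6.15 kHz.

6.15 kHz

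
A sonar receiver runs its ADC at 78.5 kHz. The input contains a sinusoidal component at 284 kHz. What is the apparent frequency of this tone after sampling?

284 kHz mod fs = 48.5 kHz.
48.5 kHz > fs/2 = 39.25 kHz, folds to fs − 48.5 kHz = 30 kHz.

30 kHz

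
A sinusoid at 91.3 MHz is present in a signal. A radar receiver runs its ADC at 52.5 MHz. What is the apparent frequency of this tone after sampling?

91.3 MHz mod fs = 38.8 MHz.
38.8 MHz > fs/2 = 26.25 MHz, folds to fs − 38.8 MHz = 13.7 MHz.

13.7 MHz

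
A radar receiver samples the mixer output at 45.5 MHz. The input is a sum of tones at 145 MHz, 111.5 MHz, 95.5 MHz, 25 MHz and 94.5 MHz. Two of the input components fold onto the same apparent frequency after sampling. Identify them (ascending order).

25 MHz, 111.5 MHz

fs/2 = 22.75 MHz.
145 MHz mod fs = 8.5 MHz.
8.5 MHz ≤ fs/2 = 22.75 MHz, appears at 8.5 MHz.
111.5 MHz mod fs = 20.5 MHz.
20.5 MHz ≤ fs/2 = 22.75 MHz, appears at 20.5 MHz.
95.5 MHz mod fs = 4.5 MHz.
4.5 MHz ≤ fs/2 = 22.75 MHz, appears at 4.5 MHz.
25 MHz > fs/2 = 22.75 MHz, folds to fs − 25 MHz = 20.5 MHz.
94.5 MHz mod fs = 3.5 MHz.
3.5 MHz ≤ fs/2 = 22.75 MHz, appears at 3.5 MHz.
25 MHz and 111.5 MHz both map to 20.5 MHz.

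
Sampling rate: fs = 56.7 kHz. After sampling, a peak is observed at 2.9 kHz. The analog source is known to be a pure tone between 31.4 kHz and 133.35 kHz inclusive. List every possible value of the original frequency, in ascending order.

Frequencies that alias to 2.9 kHz are k·fs ± 2.9 kHz for integer k ≥ 0.
k=0: 2.9 kHz.
k=1: 53.8 kHz, 59.6 kHz.
k=2: 110.5 kHz, 116.3 kHz.
k=3: 167.2 kHz, 173 kHz.
Within [31.4 kHz, 133.35 kHz]: 53.8 kHz, 59.6 kHz, 110.5 kHz, 116.3 kHz.

53.8 kHz, 59.6 kHz, 110.5 kHz, 116.3 kHz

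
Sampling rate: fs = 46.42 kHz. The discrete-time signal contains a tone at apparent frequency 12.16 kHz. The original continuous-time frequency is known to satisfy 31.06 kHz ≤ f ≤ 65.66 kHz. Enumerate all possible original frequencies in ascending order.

Frequencies that alias to 12.16 kHz are k·fs ± 12.16 kHz for integer k ≥ 0.
k=0: 12.16 kHz.
k=1: 34.26 kHz, 58.58 kHz.
k=2: 80.68 kHz, 105 kHz.
Within [31.06 kHz, 65.66 kHz]: 34.26 kHz, 58.58 kHz.

34.26 kHz, 58.58 kHz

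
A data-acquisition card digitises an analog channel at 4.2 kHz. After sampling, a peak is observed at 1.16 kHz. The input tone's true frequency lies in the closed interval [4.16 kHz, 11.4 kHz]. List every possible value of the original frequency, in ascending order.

5.36 kHz, 7.24 kHz, 9.56 kHz

Frequencies that alias to 1.16 kHz are k·fs ± 1.16 kHz for integer k ≥ 0.
k=0: 1.16 kHz.
k=1: 3.04 kHz, 5.36 kHz.
k=2: 7.24 kHz, 9.56 kHz.
k=3: 11.44 kHz, 13.76 kHz.
Within [4.16 kHz, 11.4 kHz]: 5.36 kHz, 7.24 kHz, 9.56 kHz.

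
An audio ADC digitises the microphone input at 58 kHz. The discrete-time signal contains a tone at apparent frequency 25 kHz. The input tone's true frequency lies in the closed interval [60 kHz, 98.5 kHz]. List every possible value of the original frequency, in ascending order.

83 kHz, 91 kHz

Frequencies that alias to 25 kHz are k·fs ± 25 kHz for integer k ≥ 0.
k=0: 25 kHz.
k=1: 33 kHz, 83 kHz.
k=2: 91 kHz, 141 kHz.
k=3: 149 kHz, 199 kHz.
Within [60 kHz, 98.5 kHz]: 83 kHz, 91 kHz.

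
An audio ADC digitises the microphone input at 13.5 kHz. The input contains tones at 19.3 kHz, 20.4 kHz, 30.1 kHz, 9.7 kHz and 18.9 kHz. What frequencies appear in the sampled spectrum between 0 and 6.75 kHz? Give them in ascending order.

fs/2 = 6.75 kHz.
19.3 kHz mod fs = 5.8 kHz.
5.8 kHz ≤ fs/2 = 6.75 kHz, appears at 5.8 kHz.
20.4 kHz mod fs = 6.9 kHz.
6.9 kHz > fs/2 = 6.75 kHz, folds to fs − 6.9 kHz = 6.6 kHz.
30.1 kHz mod fs = 3.1 kHz.
3.1 kHz ≤ fs/2 = 6.75 kHz, appears at 3.1 kHz.
9.7 kHz > fs/2 = 6.75 kHz, folds to fs − 9.7 kHz = 3.8 kHz.
18.9 kHz mod fs = 5.4 kHz.
5.4 kHz ≤ fs/2 = 6.75 kHz, appears at 5.4 kHz.
Distinct values: {3.1 kHz, 3.8 kHz, 5.4 kHz, 5.8 kHz, 6.6 kHz}.

3.1 kHz, 3.8 kHz, 5.4 kHz, 5.8 kHz, 6.6 kHz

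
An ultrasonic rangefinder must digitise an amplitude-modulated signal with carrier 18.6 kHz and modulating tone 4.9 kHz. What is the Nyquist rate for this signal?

47 kHz

AM sidebands sit at fc ± fm = 13.7 kHz and 23.5 kHz.
Highest-frequency component: 23.5 kHz.
Nyquist rate = 2 × 23.5 kHz = 47 kHz.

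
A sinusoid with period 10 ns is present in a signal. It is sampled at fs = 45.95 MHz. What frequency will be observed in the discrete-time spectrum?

8.1 MHz

T = 10 ns → f = 1/T = 100 MHz.
100 MHz mod fs = 8.1 MHz.
8.1 MHz ≤ fs/2 = 22.975 MHz, appears at 8.1 MHz.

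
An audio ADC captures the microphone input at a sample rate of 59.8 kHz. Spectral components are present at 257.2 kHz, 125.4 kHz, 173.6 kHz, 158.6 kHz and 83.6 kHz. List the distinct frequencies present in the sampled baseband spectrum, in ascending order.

fs/2 = 29.9 kHz.
257.2 kHz mod fs = 18 kHz.
18 kHz ≤ fs/2 = 29.9 kHz, appears at 18 kHz.
125.4 kHz mod fs = 5.8 kHz.
5.8 kHz ≤ fs/2 = 29.9 kHz, appears at 5.8 kHz.
173.6 kHz mod fs = 54 kHz.
54 kHz > fs/2 = 29.9 kHz, folds to fs − 54 kHz = 5.8 kHz.
158.6 kHz mod fs = 39 kHz.
39 kHz > fs/2 = 29.9 kHz, folds to fs − 39 kHz = 20.8 kHz.
83.6 kHz mod fs = 23.8 kHz.
23.8 kHz ≤ fs/2 = 29.9 kHz, appears at 23.8 kHz.
Distinct values: {5.8 kHz, 18 kHz, 20.8 kHz, 23.8 kHz}.

5.8 kHz, 18 kHz, 20.8 kHz, 23.8 kHz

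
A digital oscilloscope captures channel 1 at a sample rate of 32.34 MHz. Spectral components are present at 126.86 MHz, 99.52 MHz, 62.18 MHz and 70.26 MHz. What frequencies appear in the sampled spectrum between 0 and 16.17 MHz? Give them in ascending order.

fs/2 = 16.17 MHz.
126.86 MHz mod fs = 29.84 MHz.
29.84 MHz > fs/2 = 16.17 MHz, folds to fs − 29.84 MHz = 2.5 MHz.
99.52 MHz mod fs = 2.5 MHz.
2.5 MHz ≤ fs/2 = 16.17 MHz, appears at 2.5 MHz.
62.18 MHz mod fs = 29.84 MHz.
29.84 MHz > fs/2 = 16.17 MHz, folds to fs − 29.84 MHz = 2.5 MHz.
70.26 MHz mod fs = 5.58 MHz.
5.58 MHz ≤ fs/2 = 16.17 MHz, appears at 5.58 MHz.
Distinct values: {2.5 MHz, 5.58 MHz}.

2.5 MHz, 5.58 MHz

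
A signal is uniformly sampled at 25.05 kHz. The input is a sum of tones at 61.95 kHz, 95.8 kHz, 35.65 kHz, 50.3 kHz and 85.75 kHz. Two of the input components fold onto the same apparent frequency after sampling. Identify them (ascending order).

fs/2 = 12.525 kHz.
61.95 kHz mod fs = 11.85 kHz.
11.85 kHz ≤ fs/2 = 12.525 kHz, appears at 11.85 kHz.
95.8 kHz mod fs = 20.65 kHz.
20.65 kHz > fs/2 = 12.525 kHz, folds to fs − 20.65 kHz = 4.4 kHz.
35.65 kHz mod fs = 10.6 kHz.
10.6 kHz ≤ fs/2 = 12.525 kHz, appears at 10.6 kHz.
50.3 kHz mod fs = 0.2 kHz.
0.2 kHz ≤ fs/2 = 12.525 kHz, appears at 0.2 kHz.
85.75 kHz mod fs = 10.6 kHz.
10.6 kHz ≤ fs/2 = 12.525 kHz, appears at 10.6 kHz.
35.65 kHz and 85.75 kHz both map to 10.6 kHz.

35.65 kHz, 85.75 kHz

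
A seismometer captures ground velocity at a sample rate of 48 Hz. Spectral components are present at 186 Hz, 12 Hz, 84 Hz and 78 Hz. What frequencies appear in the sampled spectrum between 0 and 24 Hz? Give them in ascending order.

fs/2 = 24 Hz.
186 Hz mod fs = 42 Hz.
42 Hz > fs/2 = 24 Hz, folds to fs − 42 Hz = 6 Hz.
12 Hz ≤ fs/2 = 24 Hz, passes unchanged.
84 Hz mod fs = 36 Hz.
36 Hz > fs/2 = 24 Hz, folds to fs − 36 Hz = 12 Hz.
78 Hz mod fs = 30 Hz.
30 Hz > fs/2 = 24 Hz, folds to fs − 30 Hz = 18 Hz.
Distinct values: {6 Hz, 12 Hz, 18 Hz}.

6 Hz, 12 Hz, 18 Hz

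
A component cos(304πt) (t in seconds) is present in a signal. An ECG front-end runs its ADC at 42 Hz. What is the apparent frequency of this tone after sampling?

ω = 304π rad/s → f = ω/(2π) = 152 Hz.
152 Hz mod fs = 26 Hz.
26 Hz > fs/2 = 21 Hz, folds to fs − 26 Hz = 16 Hz.

16 Hz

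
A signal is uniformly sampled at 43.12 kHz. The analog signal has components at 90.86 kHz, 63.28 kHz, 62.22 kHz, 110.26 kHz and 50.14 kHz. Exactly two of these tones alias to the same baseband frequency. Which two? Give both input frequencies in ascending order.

fs/2 = 21.56 kHz.
90.86 kHz mod fs = 4.62 kHz.
4.62 kHz ≤ fs/2 = 21.56 kHz, appears at 4.62 kHz.
63.28 kHz mod fs = 20.16 kHz.
20.16 kHz ≤ fs/2 = 21.56 kHz, appears at 20.16 kHz.
62.22 kHz mod fs = 19.1 kHz.
19.1 kHz ≤ fs/2 = 21.56 kHz, appears at 19.1 kHz.
110.26 kHz mod fs = 24.02 kHz.
24.02 kHz > fs/2 = 21.56 kHz, folds to fs − 24.02 kHz = 19.1 kHz.
50.14 kHz mod fs = 7.02 kHz.
7.02 kHz ≤ fs/2 = 21.56 kHz, appears at 7.02 kHz.
62.22 kHz and 110.26 kHz both map to 19.1 kHz.

62.22 kHz, 110.26 kHz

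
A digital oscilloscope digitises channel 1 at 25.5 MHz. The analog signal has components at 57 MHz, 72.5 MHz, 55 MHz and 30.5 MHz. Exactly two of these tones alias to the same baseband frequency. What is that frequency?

fs/2 = 12.75 MHz.
57 MHz mod fs = 6 MHz.
6 MHz ≤ fs/2 = 12.75 MHz, appears at 6 MHz.
72.5 MHz mod fs = 21.5 MHz.
21.5 MHz > fs/2 = 12.75 MHz, folds to fs − 21.5 MHz = 4 MHz.
55 MHz mod fs = 4 MHz.
4 MHz ≤ fs/2 = 12.75 MHz, appears at 4 MHz.
30.5 MHz mod fs = 5 MHz.
5 MHz ≤ fs/2 = 12.75 MHz, appears at 5 MHz.
55 MHz and 72.5 MHz both map to 4 MHz.

4 MHz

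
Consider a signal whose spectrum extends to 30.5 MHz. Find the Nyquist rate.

61 MHz

Nyquist rate = 2 × 30.5 MHz = 61 MHz.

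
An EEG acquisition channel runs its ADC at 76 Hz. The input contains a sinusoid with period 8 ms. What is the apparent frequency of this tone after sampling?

27 Hz

T = 8 ms → f = 1/T = 125 Hz.
125 Hz mod fs = 49 Hz.
49 Hz > fs/2 = 38 Hz, folds to fs − 49 Hz = 27 Hz.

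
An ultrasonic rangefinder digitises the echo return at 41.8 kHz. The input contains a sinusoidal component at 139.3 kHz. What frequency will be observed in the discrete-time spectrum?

139.3 kHz mod fs = 13.9 kHz.
13.9 kHz ≤ fs/2 = 20.9 kHz, appears at 13.9 kHz.

13.9 kHz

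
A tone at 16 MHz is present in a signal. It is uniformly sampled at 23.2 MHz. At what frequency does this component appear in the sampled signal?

16 MHz > fs/2 = 11.6 MHz, folds to fs − 16 MHz = 7.2 MHz.

7.2 MHz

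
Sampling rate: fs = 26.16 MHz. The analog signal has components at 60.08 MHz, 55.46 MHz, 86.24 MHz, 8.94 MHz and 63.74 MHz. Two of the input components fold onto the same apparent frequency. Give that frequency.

fs/2 = 13.08 MHz.
60.08 MHz mod fs = 7.76 MHz.
7.76 MHz ≤ fs/2 = 13.08 MHz, appears at 7.76 MHz.
55.46 MHz mod fs = 3.14 MHz.
3.14 MHz ≤ fs/2 = 13.08 MHz, appears at 3.14 MHz.
86.24 MHz mod fs = 7.76 MHz.
7.76 MHz ≤ fs/2 = 13.08 MHz, appears at 7.76 MHz.
8.94 MHz ≤ fs/2 = 13.08 MHz, passes unchanged.
63.74 MHz mod fs = 11.42 MHz.
11.42 MHz ≤ fs/2 = 13.08 MHz, appears at 11.42 MHz.
60.08 MHz and 86.24 MHz both map to 7.76 MHz.

7.76 MHz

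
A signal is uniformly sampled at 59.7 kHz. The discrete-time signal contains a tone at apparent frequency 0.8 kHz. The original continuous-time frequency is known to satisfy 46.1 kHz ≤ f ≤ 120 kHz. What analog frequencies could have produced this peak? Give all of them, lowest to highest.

58.9 kHz, 60.5 kHz, 118.6 kHz

Frequencies that alias to 0.8 kHz are k·fs ± 0.8 kHz for integer k ≥ 0.
k=0: 0.8 kHz.
k=1: 58.9 kHz, 60.5 kHz.
k=2: 118.6 kHz, 120.2 kHz.
k=3: 178.3 kHz, 179.9 kHz.
Within [46.1 kHz, 120 kHz]: 58.9 kHz, 60.5 kHz, 118.6 kHz.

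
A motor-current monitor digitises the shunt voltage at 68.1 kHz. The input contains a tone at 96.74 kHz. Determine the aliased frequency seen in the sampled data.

96.74 kHz mod fs = 28.64 kHz.
28.64 kHz ≤ fs/2 = 34.05 kHz, appears at 28.64 kHz.

28.64 kHz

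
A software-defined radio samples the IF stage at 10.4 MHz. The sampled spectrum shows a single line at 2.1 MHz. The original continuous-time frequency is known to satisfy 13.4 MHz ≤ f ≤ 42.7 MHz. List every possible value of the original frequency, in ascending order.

18.7 MHz, 22.9 MHz, 29.1 MHz, 33.3 MHz, 39.5 MHz

Frequencies that alias to 2.1 MHz are k·fs ± 2.1 MHz for integer k ≥ 0.
k=0: 2.1 MHz.
k=1: 8.3 MHz, 12.5 MHz.
k=2: 18.7 MHz, 22.9 MHz.
k=3: 29.1 MHz, 33.3 MHz.
k=4: 39.5 MHz, 43.7 MHz.
k=5: 49.9 MHz, 54.1 MHz.
Within [13.4 MHz, 42.7 MHz]: 18.7 MHz, 22.9 MHz, 29.1 MHz, 33.3 MHz, 39.5 MHz.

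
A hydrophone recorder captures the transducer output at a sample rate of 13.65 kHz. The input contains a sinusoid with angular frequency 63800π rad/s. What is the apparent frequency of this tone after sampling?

4.6 kHz

ω = 63800π rad/s → f = ω/(2π) = 31900 Hz = 31.9 kHz.
31.9 kHz mod fs = 4.6 kHz.
4.6 kHz ≤ fs/2 = 6.825 kHz, appears at 4.6 kHz.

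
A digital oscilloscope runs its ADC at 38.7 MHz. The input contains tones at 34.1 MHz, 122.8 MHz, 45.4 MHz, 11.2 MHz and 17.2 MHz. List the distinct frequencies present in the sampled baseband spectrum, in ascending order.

4.6 MHz, 6.7 MHz, 11.2 MHz, 17.2 MHz

fs/2 = 19.35 MHz.
34.1 MHz > fs/2 = 19.35 MHz, folds to fs − 34.1 MHz = 4.6 MHz.
122.8 MHz mod fs = 6.7 MHz.
6.7 MHz ≤ fs/2 = 19.35 MHz, appears at 6.7 MHz.
45.4 MHz mod fs = 6.7 MHz.
6.7 MHz ≤ fs/2 = 19.35 MHz, appears at 6.7 MHz.
11.2 MHz ≤ fs/2 = 19.35 MHz, passes unchanged.
17.2 MHz ≤ fs/2 = 19.35 MHz, passes unchanged.
Distinct values: {4.6 MHz, 6.7 MHz, 11.2 MHz, 17.2 MHz}.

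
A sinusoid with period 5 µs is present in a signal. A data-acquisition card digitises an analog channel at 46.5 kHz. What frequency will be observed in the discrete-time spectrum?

14 kHz

T = 5 µs → f = 1/T = 200 kHz.
200 kHz mod fs = 14 kHz.
14 kHz ≤ fs/2 = 23.25 kHz, appears at 14 kHz.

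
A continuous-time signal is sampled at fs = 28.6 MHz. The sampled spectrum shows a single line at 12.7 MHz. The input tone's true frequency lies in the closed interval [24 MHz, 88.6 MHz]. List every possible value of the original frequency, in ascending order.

Frequencies that alias to 12.7 MHz are k·fs ± 12.7 MHz for integer k ≥ 0.
k=0: 12.7 MHz.
k=1: 15.9 MHz, 41.3 MHz.
k=2: 44.5 MHz, 69.9 MHz.
k=3: 73.1 MHz, 98.5 MHz.
k=4: 101.7 MHz, 127.1 MHz.
Within [24 MHz, 88.6 MHz]: 41.3 MHz, 44.5 MHz, 69.9 MHz, 73.1 MHz.

41.3 MHz, 44.5 MHz, 69.9 MHz, 73.1 MHz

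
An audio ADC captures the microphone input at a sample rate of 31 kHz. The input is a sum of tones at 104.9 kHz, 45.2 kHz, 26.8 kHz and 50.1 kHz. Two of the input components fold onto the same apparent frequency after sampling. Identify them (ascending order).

fs/2 = 15.5 kHz.
104.9 kHz mod fs = 11.9 kHz.
11.9 kHz ≤ fs/2 = 15.5 kHz, appears at 11.9 kHz.
45.2 kHz mod fs = 14.2 kHz.
14.2 kHz ≤ fs/2 = 15.5 kHz, appears at 14.2 kHz.
26.8 kHz > fs/2 = 15.5 kHz, folds to fs − 26.8 kHz = 4.2 kHz.
50.1 kHz mod fs = 19.1 kHz.
19.1 kHz > fs/2 = 15.5 kHz, folds to fs − 19.1 kHz = 11.9 kHz.
50.1 kHz and 104.9 kHz both map to 11.9 kHz.

50.1 kHz, 104.9 kHz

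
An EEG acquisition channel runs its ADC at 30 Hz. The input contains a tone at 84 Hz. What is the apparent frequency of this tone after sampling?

6 Hz

84 Hz mod fs = 24 Hz.
24 Hz > fs/2 = 15 Hz, folds to fs − 24 Hz = 6 Hz.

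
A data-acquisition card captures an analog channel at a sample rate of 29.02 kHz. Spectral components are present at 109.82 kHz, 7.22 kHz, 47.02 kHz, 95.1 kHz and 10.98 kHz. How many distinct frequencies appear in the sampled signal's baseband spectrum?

5

fs/2 = 14.51 kHz.
109.82 kHz mod fs = 22.76 kHz.
22.76 kHz > fs/2 = 14.51 kHz, folds to fs − 22.76 kHz = 6.26 kHz.
7.22 kHz ≤ fs/2 = 14.51 kHz, passes unchanged.
47.02 kHz mod fs = 18 kHz.
18 kHz > fs/2 = 14.51 kHz, folds to fs − 18 kHz = 11.02 kHz.
95.1 kHz mod fs = 8.04 kHz.
8.04 kHz ≤ fs/2 = 14.51 kHz, appears at 8.04 kHz.
10.98 kHz ≤ fs/2 = 14.51 kHz, passes unchanged.
Distinct values: {6.26 kHz, 7.22 kHz, 8.04 kHz, 10.98 kHz, 11.02 kHz} → 5.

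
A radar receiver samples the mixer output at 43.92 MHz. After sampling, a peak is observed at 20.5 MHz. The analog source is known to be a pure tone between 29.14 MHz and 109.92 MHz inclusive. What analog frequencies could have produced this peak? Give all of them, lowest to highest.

64.42 MHz, 67.34 MHz, 108.34 MHz

Frequencies that alias to 20.5 MHz are k·fs ± 20.5 MHz for integer k ≥ 0.
k=0: 20.5 MHz.
k=1: 23.42 MHz, 64.42 MHz.
k=2: 67.34 MHz, 108.34 MHz.
k=3: 111.26 MHz, 152.26 MHz.
Within [29.14 MHz, 109.92 MHz]: 64.42 MHz, 67.34 MHz, 108.34 MHz.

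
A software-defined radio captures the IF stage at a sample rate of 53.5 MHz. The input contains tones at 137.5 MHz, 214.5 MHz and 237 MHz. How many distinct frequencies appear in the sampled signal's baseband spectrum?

2

fs/2 = 26.75 MHz.
137.5 MHz mod fs = 30.5 MHz.
30.5 MHz > fs/2 = 26.75 MHz, folds to fs − 30.5 MHz = 23 MHz.
214.5 MHz mod fs = 0.5 MHz.
0.5 MHz ≤ fs/2 = 26.75 MHz, appears at 0.5 MHz.
237 MHz mod fs = 23 MHz.
23 MHz ≤ fs/2 = 26.75 MHz, appears at 23 MHz.
Distinct values: {0.5 MHz, 23 MHz} → 2.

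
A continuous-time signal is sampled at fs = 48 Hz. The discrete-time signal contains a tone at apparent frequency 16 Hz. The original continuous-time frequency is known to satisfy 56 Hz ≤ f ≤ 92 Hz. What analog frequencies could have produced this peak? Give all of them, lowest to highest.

64 Hz, 80 Hz

Frequencies that alias to 16 Hz are k·fs ± 16 Hz for integer k ≥ 0.
k=0: 16 Hz.
k=1: 32 Hz, 64 Hz.
k=2: 80 Hz, 112 Hz.
k=3: 128 Hz, 160 Hz.
Within [56 Hz, 92 Hz]: 64 Hz, 80 Hz.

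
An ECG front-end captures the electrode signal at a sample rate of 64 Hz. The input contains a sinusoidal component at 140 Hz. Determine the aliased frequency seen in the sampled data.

140 Hz mod fs = 12 Hz.
12 Hz ≤ fs/2 = 32 Hz, appears at 12 Hz.

12 Hz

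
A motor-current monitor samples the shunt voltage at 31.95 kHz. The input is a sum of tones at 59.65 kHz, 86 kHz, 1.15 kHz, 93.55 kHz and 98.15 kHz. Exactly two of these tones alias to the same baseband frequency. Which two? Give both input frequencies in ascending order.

fs/2 = 15.975 kHz.
59.65 kHz mod fs = 27.7 kHz.
27.7 kHz > fs/2 = 15.975 kHz, folds to fs − 27.7 kHz = 4.25 kHz.
86 kHz mod fs = 22.1 kHz.
22.1 kHz > fs/2 = 15.975 kHz, folds to fs − 22.1 kHz = 9.85 kHz.
1.15 kHz ≤ fs/2 = 15.975 kHz, passes unchanged.
93.55 kHz mod fs = 29.65 kHz.
29.65 kHz > fs/2 = 15.975 kHz, folds to fs − 29.65 kHz = 2.3 kHz.
98.15 kHz mod fs = 2.3 kHz.
2.3 kHz ≤ fs/2 = 15.975 kHz, appears at 2.3 kHz.
93.55 kHz and 98.15 kHz both map to 2.3 kHz.

93.55 kHz, 98.15 kHz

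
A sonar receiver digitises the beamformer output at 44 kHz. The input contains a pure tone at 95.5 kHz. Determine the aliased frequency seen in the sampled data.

7.5 kHz

95.5 kHz mod fs = 7.5 kHz.
7.5 kHz ≤ fs/2 = 22 kHz, appears at 7.5 kHz.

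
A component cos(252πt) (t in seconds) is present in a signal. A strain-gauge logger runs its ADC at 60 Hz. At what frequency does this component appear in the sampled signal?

6 Hz

ω = 252π rad/s → f = ω/(2π) = 126 Hz.
126 Hz mod fs = 6 Hz.
6 Hz ≤ fs/2 = 30 Hz, appears at 6 Hz.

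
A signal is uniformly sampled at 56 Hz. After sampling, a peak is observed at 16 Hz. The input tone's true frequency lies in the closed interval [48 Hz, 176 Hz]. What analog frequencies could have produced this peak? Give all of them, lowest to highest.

Frequencies that alias to 16 Hz are k·fs ± 16 Hz for integer k ≥ 0.
k=0: 16 Hz.
k=1: 40 Hz, 72 Hz.
k=2: 96 Hz, 128 Hz.
k=3: 152 Hz, 184 Hz.
k=4: 208 Hz, 240 Hz.
Within [48 Hz, 176 Hz]: 72 Hz, 96 Hz, 128 Hz, 152 Hz.

72 Hz, 96 Hz, 128 Hz, 152 Hz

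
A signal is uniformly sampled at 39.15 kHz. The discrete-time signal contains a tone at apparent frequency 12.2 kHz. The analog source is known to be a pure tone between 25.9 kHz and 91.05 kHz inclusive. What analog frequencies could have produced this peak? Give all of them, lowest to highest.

26.95 kHz, 51.35 kHz, 66.1 kHz, 90.5 kHz

Frequencies that alias to 12.2 kHz are k·fs ± 12.2 kHz for integer k ≥ 0.
k=0: 12.2 kHz.
k=1: 26.95 kHz, 51.35 kHz.
k=2: 66.1 kHz, 90.5 kHz.
k=3: 105.25 kHz, 129.65 kHz.
Within [25.9 kHz, 91.05 kHz]: 26.95 kHz, 51.35 kHz, 66.1 kHz, 90.5 kHz.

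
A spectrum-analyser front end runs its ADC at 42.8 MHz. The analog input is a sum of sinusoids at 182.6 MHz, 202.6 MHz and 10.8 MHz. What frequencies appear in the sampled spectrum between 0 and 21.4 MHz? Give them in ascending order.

fs/2 = 21.4 MHz.
182.6 MHz mod fs = 11.4 MHz.
11.4 MHz ≤ fs/2 = 21.4 MHz, appears at 11.4 MHz.
202.6 MHz mod fs = 31.4 MHz.
31.4 MHz > fs/2 = 21.4 MHz, folds to fs − 31.4 MHz = 11.4 MHz.
10.8 MHz ≤ fs/2 = 21.4 MHz, passes unchanged.
Distinct values: {10.8 MHz, 11.4 MHz}.

10.8 MHz, 11.4 MHz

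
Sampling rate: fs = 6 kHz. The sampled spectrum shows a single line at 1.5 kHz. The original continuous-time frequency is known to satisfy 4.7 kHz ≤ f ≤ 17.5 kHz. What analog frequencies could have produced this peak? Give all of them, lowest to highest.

Frequencies that alias to 1.5 kHz are k·fs ± 1.5 kHz for integer k ≥ 0.
k=0: 1.5 kHz.
k=1: 4.5 kHz, 7.5 kHz.
k=2: 10.5 kHz, 13.5 kHz.
k=3: 16.5 kHz, 19.5 kHz.
k=4: 22.5 kHz, 25.5 kHz.
Within [4.7 kHz, 17.5 kHz]: 7.5 kHz, 10.5 kHz, 13.5 kHz, 16.5 kHz.

7.5 kHz, 10.5 kHz, 13.5 kHz, 16.5 kHz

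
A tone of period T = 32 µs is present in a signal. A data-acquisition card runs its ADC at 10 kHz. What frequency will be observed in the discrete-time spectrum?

1.25 kHz

T = 32 µs → f = 1/T = 31.25 kHz.
31.25 kHz mod fs = 1.25 kHz.
1.25 kHz ≤ fs/2 = 5 kHz, appears at 1.25 kHz.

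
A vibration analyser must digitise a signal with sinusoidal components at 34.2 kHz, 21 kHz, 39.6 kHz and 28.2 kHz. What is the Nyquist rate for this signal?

79.2 kHz

Highest-frequency component: 39.6 kHz.
Nyquist rate = 2 × 39.6 kHz = 79.2 kHz.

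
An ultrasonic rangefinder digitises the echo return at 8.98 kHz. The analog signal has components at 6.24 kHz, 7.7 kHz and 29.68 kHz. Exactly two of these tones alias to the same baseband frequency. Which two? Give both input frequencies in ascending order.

6.24 kHz, 29.68 kHz

fs/2 = 4.49 kHz.
6.24 kHz > fs/2 = 4.49 kHz, folds to fs − 6.24 kHz = 2.74 kHz.
7.7 kHz > fs/2 = 4.49 kHz, folds to fs − 7.7 kHz = 1.28 kHz.
29.68 kHz mod fs = 2.74 kHz.
2.74 kHz ≤ fs/2 = 4.49 kHz, appears at 2.74 kHz.
6.24 kHz and 29.68 kHz both map to 2.74 kHz.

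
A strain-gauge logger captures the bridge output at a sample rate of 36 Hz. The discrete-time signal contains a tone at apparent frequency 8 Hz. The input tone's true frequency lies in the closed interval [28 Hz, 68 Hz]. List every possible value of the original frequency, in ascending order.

28 Hz, 44 Hz, 64 Hz

Frequencies that alias to 8 Hz are k·fs ± 8 Hz for integer k ≥ 0.
k=0: 8 Hz.
k=1: 28 Hz, 44 Hz.
k=2: 64 Hz, 80 Hz.
k=3: 100 Hz, 116 Hz.
Within [28 Hz, 68 Hz]: 28 Hz, 44 Hz, 64 Hz.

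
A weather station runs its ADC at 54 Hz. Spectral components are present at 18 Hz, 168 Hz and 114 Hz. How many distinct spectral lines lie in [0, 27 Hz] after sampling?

fs/2 = 27 Hz.
18 Hz ≤ fs/2 = 27 Hz, passes unchanged.
168 Hz mod fs = 6 Hz.
6 Hz ≤ fs/2 = 27 Hz, appears at 6 Hz.
114 Hz mod fs = 6 Hz.
6 Hz ≤ fs/2 = 27 Hz, appears at 6 Hz.
Distinct values: {6 Hz, 18 Hz} → 2.

2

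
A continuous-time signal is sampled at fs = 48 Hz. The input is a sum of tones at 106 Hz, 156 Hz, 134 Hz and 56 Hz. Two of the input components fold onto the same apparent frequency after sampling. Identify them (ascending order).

fs/2 = 24 Hz.
106 Hz mod fs = 10 Hz.
10 Hz ≤ fs/2 = 24 Hz, appears at 10 Hz.
156 Hz mod fs = 12 Hz.
12 Hz ≤ fs/2 = 24 Hz, appears at 12 Hz.
134 Hz mod fs = 38 Hz.
38 Hz > fs/2 = 24 Hz, folds to fs − 38 Hz = 10 Hz.
56 Hz mod fs = 8 Hz.
8 Hz ≤ fs/2 = 24 Hz, appears at 8 Hz.
106 Hz and 134 Hz both map to 10 Hz.

106 Hz, 134 Hz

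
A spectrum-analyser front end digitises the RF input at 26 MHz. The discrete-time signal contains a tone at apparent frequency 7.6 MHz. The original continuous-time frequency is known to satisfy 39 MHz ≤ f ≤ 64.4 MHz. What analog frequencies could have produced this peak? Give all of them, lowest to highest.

44.4 MHz, 59.6 MHz

Frequencies that alias to 7.6 MHz are k·fs ± 7.6 MHz for integer k ≥ 0.
k=0: 7.6 MHz.
k=1: 18.4 MHz, 33.6 MHz.
k=2: 44.4 MHz, 59.6 MHz.
k=3: 70.4 MHz, 85.6 MHz.
Within [39 MHz, 64.4 MHz]: 44.4 MHz, 59.6 MHz.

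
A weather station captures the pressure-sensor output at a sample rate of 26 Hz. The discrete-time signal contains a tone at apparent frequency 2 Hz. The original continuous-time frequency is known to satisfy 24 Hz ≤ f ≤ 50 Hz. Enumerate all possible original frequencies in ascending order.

24 Hz, 28 Hz, 50 Hz

Frequencies that alias to 2 Hz are k·fs ± 2 Hz for integer k ≥ 0.
k=0: 2 Hz.
k=1: 24 Hz, 28 Hz.
k=2: 50 Hz, 54 Hz.
k=3: 76 Hz, 80 Hz.
Within [24 Hz, 50 Hz]: 24 Hz, 28 Hz, 50 Hz.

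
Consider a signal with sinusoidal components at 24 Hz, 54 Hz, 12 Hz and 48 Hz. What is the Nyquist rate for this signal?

108 Hz

Highest-frequency component: 54 Hz.
Nyquist rate = 2 × 54 Hz = 108 Hz.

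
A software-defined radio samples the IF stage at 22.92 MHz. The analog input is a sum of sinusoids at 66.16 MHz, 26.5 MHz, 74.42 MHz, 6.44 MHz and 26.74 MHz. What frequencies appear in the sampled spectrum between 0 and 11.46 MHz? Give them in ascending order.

fs/2 = 11.46 MHz.
66.16 MHz mod fs = 20.32 MHz.
20.32 MHz > fs/2 = 11.46 MHz, folds to fs − 20.32 MHz = 2.6 MHz.
26.5 MHz mod fs = 3.58 MHz.
3.58 MHz ≤ fs/2 = 11.46 MHz, appears at 3.58 MHz.
74.42 MHz mod fs = 5.66 MHz.
5.66 MHz ≤ fs/2 = 11.46 MHz, appears at 5.66 MHz.
6.44 MHz ≤ fs/2 = 11.46 MHz, passes unchanged.
26.74 MHz mod fs = 3.82 MHz.
3.82 MHz ≤ fs/2 = 11.46 MHz, appears at 3.82 MHz.
Distinct values: {2.6 MHz, 3.58 MHz, 3.82 MHz, 5.66 MHz, 6.44 MHz}.

2.6 MHz, 3.58 MHz, 3.82 MHz, 5.66 MHz, 6.44 MHz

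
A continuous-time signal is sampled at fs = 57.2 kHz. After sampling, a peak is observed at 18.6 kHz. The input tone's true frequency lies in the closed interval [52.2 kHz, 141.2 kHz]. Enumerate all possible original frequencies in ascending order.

75.8 kHz, 95.8 kHz, 133 kHz

Frequencies that alias to 18.6 kHz are k·fs ± 18.6 kHz for integer k ≥ 0.
k=0: 18.6 kHz.
k=1: 38.6 kHz, 75.8 kHz.
k=2: 95.8 kHz, 133 kHz.
k=3: 153 kHz, 190.2 kHz.
Within [52.2 kHz, 141.2 kHz]: 75.8 kHz, 95.8 kHz, 133 kHz.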